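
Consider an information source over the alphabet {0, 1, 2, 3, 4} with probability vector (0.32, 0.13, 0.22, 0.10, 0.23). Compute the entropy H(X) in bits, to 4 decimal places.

H = −Σ pᵢ log₂ pᵢ.
−0.32·log₂(0.32) = 0.5260
−0.13·log₂(0.13) = 0.3826
−0.22·log₂(0.22) = 0.4806
−0.10·log₂(0.10) = 0.3322
−0.23·log₂(0.23) = 0.4877
Sum ≈ 2.2091 → 2.2091 bits.

2.2091 bits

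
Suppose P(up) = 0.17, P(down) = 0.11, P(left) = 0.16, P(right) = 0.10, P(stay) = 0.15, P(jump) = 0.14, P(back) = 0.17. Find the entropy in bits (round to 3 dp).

H = −Σ pᵢ log₂ pᵢ.
−0.17·log₂(0.17) = 0.4346
−0.11·log₂(0.11) = 0.3503
−0.16·log₂(0.16) = 0.4230
−0.10·log₂(0.10) = 0.3322
−0.15·log₂(0.15) = 0.4105
−0.14·log₂(0.14) = 0.3971
−0.17·log₂(0.17) = 0.4346
Sum ≈ 2.7823 → 2.782 bits.

2.782 bits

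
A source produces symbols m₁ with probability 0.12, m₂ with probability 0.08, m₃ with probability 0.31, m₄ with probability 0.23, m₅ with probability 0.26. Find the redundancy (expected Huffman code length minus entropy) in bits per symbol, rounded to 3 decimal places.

0.025 bits

Entropy H = −Σ p log₂ p ≈ 2.1753 bits.
Huffman merges: 2/25+3/25→1/5; 1/5+23/100→43/100; 13/50+31/100→57/100; 43/100+57/100→1. L = 11/5 ≈ 2.2000.
L − H = 2.2000 − 2.1753 = 0.025 bits.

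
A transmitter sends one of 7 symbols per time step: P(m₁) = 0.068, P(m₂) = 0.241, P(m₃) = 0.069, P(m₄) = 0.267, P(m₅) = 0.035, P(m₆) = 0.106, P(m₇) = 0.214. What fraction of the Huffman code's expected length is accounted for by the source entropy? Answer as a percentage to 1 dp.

98.8%

Entropy H = −Σ p log₂ p ≈ 2.5218 bits.
Huffman merges: 7/200+17/250→103/1000; 69/1000+103/1000→43/250; 53/500+43/250→139/500; 107/500+241/1000→91/200; 267/1000+139/500→109/200; 91/200+109/200→1. L = 2553/1000 ≈ 2.5530.
Efficiency = H/L = 2.5218/2.5530 = 98.8%.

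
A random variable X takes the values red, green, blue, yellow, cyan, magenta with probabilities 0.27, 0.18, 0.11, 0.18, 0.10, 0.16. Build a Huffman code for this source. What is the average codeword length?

2.55 bits/symbol

Repeatedly combine the two least-probable nodes; the expected code length is the sum of the merged weights.
merge 1/10 + 11/100 → 21/100
merge 4/25 + 9/50 → 17/50
merge 9/50 + 21/100 → 39/100
merge 27/100 + 17/50 → 61/100
merge 39/100 + 61/100 → 1
L = 21/100 + 17/50 + 39/100 + 61/100 + 1 = 51/20 = 2.55 bits/symbol.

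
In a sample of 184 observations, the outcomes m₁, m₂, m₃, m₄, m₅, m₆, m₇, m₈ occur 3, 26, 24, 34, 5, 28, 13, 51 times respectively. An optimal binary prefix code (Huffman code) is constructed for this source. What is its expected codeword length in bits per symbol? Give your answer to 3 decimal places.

Probabilities are the counts divided by 184.
Repeatedly combine the two least-probable nodes; the expected code length is the sum of the merged weights.
merge 3/184 + 5/184 → 1/23
merge 1/23 + 13/184 → 21/184
merge 21/184 + 3/23 → 45/184
merge 13/92 + 7/46 → 27/92
merge 17/92 + 45/184 → 79/184
merge 51/184 + 27/92 → 105/184
merge 79/184 + 105/184 → 1
L = 1/23 + 21/184 + 45/184 + 27/92 + 79/184 + 105/184 + 1 = 62/23 ≈ 2.696 bits/symbol.

2.696 bits/symbol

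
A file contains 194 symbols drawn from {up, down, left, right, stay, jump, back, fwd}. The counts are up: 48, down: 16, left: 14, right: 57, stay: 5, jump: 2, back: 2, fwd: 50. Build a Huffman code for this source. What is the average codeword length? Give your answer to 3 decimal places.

2.387 bits/symbol

Probabilities are the counts divided by 194.
Repeatedly combine the two least-probable nodes; the expected code length is the sum of the merged weights.
merge 1/97 + 1/97 → 2/97
merge 2/97 + 5/194 → 9/194
merge 9/194 + 7/97 → 23/194
merge 8/97 + 23/194 → 39/194
merge 39/194 + 24/97 → 87/194
merge 25/97 + 57/194 → 107/194
merge 87/194 + 107/194 → 1
L = 2/97 + 9/194 + 23/194 + 39/194 + 87/194 + 107/194 + 1 = 463/194 ≈ 2.387 bits/symbol.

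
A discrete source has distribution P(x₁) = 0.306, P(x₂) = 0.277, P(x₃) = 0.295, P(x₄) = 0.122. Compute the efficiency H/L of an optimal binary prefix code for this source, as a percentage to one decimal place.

96.3%

Entropy H = −Σ p log₂ p ≈ 1.9256 bits.
Huffman merges: 61/500+277/1000→399/1000; 59/200+153/500→601/1000; 399/1000+601/1000→1. L = 2 ≈ 2.0000.
Efficiency = H/L = 1.9256/2.0000 = 96.3%.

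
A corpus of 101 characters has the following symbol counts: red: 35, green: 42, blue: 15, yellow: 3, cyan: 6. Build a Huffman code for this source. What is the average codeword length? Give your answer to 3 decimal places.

1.911 bits/symbol

Probabilities are the counts divided by 101.
Repeatedly combine the two least-probable nodes; the expected code length is the sum of the merged weights.
merge 3/101 + 6/101 → 9/101
merge 9/101 + 15/101 → 24/101
merge 24/101 + 35/101 → 59/101
merge 42/101 + 59/101 → 1
L = 9/101 + 24/101 + 59/101 + 1 = 193/101 ≈ 1.911 bits/symbol.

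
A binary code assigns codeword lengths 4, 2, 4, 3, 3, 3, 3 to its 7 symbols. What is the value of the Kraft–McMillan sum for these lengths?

With common denominator 2^4 = 16: Σ 2^(−ℓᵢ) = 1/16 + 4/16 + 1/16 + 2/16 + 2/16 + 2/16 + 2/16 = 14/16 = 0.875.

0.875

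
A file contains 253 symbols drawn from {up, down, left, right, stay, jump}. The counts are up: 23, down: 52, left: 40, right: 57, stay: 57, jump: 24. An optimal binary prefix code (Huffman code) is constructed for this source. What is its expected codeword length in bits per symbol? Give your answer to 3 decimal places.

Probabilities are the counts divided by 253.
Repeatedly combine the two least-probable nodes; the expected code length is the sum of the merged weights.
merge 1/11 + 24/253 → 47/253
merge 40/253 + 47/253 → 87/253
merge 52/253 + 57/253 → 109/253
merge 57/253 + 87/253 → 144/253
merge 109/253 + 144/253 → 1
L = 47/253 + 87/253 + 109/253 + 144/253 + 1 = 640/253 ≈ 2.530 bits/symbol.

2.530 bits/symbol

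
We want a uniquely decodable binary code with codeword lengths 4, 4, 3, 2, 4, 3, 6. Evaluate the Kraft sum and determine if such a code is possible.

With common denominator 2^6 = 64: Σ 2^(−ℓᵢ) = 4/64 + 4/64 + 8/64 + 16/64 + 4/64 + 8/64 + 1/64 = 45/64 = 0.703125.
Kraft's inequality requires Σ ≤ 1; here Σ = 0.703125 ≤ 1, so such a prefix code exists.

0.703125; yes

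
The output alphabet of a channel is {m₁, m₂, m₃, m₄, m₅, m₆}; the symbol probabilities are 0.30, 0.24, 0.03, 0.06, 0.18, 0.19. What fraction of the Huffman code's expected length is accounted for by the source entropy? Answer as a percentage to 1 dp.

97.9%

Entropy H = −Σ p log₂ p ≈ 2.3111 bits.
Huffman merges: 3/100+3/50→9/100; 9/100+9/50→27/100; 19/100+6/25→43/100; 27/100+3/10→57/100; 43/100+57/100→1. L = 59/25 ≈ 2.3600.
Efficiency = H/L = 2.3111/2.3600 = 97.9%.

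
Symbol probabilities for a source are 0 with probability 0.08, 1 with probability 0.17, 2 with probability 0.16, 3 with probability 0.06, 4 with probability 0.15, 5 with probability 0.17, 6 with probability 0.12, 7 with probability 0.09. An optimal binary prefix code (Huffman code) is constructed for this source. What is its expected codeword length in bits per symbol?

Repeatedly combine the two least-probable nodes; the expected code length is the sum of the merged weights.
merge 3/50 + 2/25 → 7/50
merge 9/100 + 3/25 → 21/100
merge 7/50 + 3/20 → 29/100
merge 4/25 + 17/100 → 33/100
merge 17/100 + 21/100 → 19/50
merge 29/100 + 33/100 → 31/50
merge 19/50 + 31/50 → 1
L = 7/50 + 21/100 + 29/100 + 33/100 + 19/50 + 31/50 + 1 = 297/100 = 2.97 bits/symbol.

2.97 bits/symbol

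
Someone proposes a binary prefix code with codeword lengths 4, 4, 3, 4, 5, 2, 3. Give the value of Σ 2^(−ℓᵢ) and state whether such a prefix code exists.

0.71875; yes

With common denominator 2^5 = 32: Σ 2^(−ℓᵢ) = 2/32 + 2/32 + 4/32 + 2/32 + 1/32 + 8/32 + 4/32 = 23/32 = 0.71875.
Kraft's inequality requires Σ ≤ 1; here Σ = 0.71875 ≤ 1, so such a prefix code exists.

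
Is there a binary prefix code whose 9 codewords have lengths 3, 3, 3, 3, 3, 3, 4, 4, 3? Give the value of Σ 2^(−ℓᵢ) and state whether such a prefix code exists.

1; yes

With common denominator 2^4 = 16: Σ 2^(−ℓᵢ) = 2/16 + 2/16 + 2/16 + 2/16 + 2/16 + 2/16 + 1/16 + 1/16 + 2/16 = 16/16 = 1.
Kraft's inequality requires Σ ≤ 1; here Σ = 1 ≤ 1, so such a prefix code exists.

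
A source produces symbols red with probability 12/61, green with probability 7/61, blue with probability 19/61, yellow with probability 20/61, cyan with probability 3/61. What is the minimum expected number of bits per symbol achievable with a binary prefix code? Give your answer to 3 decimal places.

Repeatedly combine the two least-probable nodes; the expected code length is the sum of the merged weights.
merge 3/61 + 7/61 → 10/61
merge 10/61 + 12/61 → 22/61
merge 19/61 + 20/61 → 39/61
merge 22/61 + 39/61 → 1
L = 10/61 + 22/61 + 39/61 + 1 = 132/61 ≈ 2.164 bits/symbol.

2.164 bits/symbol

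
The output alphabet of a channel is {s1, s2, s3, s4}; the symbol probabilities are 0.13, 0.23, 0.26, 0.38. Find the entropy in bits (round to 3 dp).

1.906 bits

H = −Σ pᵢ log₂ pᵢ.
−0.13·log₂(0.13) = 0.3826
−0.23·log₂(0.23) = 0.4877
−0.26·log₂(0.26) = 0.5053
−0.38·log₂(0.38) = 0.5305
Sum ≈ 1.9061 → 1.906 bits.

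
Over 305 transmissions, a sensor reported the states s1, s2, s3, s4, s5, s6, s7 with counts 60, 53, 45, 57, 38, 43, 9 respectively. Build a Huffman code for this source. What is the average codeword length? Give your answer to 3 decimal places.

2.770 bits/symbol

Probabilities are the counts divided by 305.
Repeatedly combine the two least-probable nodes; the expected code length is the sum of the merged weights.
merge 9/305 + 38/305 → 47/305
merge 43/305 + 9/61 → 88/305
merge 47/305 + 53/305 → 20/61
merge 57/305 + 12/61 → 117/305
merge 88/305 + 20/61 → 188/305
merge 117/305 + 188/305 → 1
L = 47/305 + 88/305 + 20/61 + 117/305 + 188/305 + 1 = 169/61 ≈ 2.770 bits/symbol.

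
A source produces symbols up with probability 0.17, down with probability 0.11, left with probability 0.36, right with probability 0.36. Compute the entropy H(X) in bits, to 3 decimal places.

1.846 bits

H = −Σ pᵢ log₂ pᵢ.
−0.17·log₂(0.17) = 0.4346
−0.11·log₂(0.11) = 0.3503
−0.36·log₂(0.36) = 0.5306
−0.36·log₂(0.36) = 0.5306
Sum ≈ 1.8461 → 1.846 bits.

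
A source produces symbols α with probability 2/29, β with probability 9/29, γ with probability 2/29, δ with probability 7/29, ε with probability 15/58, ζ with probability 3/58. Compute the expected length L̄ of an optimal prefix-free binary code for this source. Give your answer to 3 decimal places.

2.310 bits/symbol

Repeatedly combine the two least-probable nodes; the expected code length is the sum of the merged weights.
merge 3/58 + 2/29 → 7/58
merge 2/29 + 7/58 → 11/58
merge 11/58 + 7/29 → 25/58
merge 15/58 + 9/29 → 33/58
merge 25/58 + 33/58 → 1
L = 7/58 + 11/58 + 25/58 + 33/58 + 1 = 67/29 ≈ 2.310 bits/symbol.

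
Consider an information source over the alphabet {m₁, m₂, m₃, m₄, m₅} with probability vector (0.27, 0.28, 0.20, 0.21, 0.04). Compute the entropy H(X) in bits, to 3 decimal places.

2.147 bits

H = −Σ pᵢ log₂ pᵢ.
−0.27·log₂(0.27) = 0.5100
−0.28·log₂(0.28) = 0.5142
−0.20·log₂(0.20) = 0.4644
−0.21·log₂(0.21) = 0.4728
−0.04·log₂(0.04) = 0.1858
Sum ≈ 2.1472 → 2.147 bits.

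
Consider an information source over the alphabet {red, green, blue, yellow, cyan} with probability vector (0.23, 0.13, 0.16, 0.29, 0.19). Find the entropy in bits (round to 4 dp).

2.2665 bits

H = −Σ pᵢ log₂ pᵢ.
−0.23·log₂(0.23) = 0.4877
−0.13·log₂(0.13) = 0.3826
−0.16·log₂(0.16) = 0.4230
−0.29·log₂(0.29) = 0.5179
−0.19·log₂(0.19) = 0.4552
Sum ≈ 2.2665 → 2.2665 bits.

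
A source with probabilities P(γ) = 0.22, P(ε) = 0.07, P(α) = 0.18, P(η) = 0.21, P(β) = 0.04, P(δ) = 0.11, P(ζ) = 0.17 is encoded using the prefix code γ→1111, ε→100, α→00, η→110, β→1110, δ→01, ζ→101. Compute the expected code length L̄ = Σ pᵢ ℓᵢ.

L̄ = Σ pᵢ·ℓᵢ = 0.22·4 + 0.07·3 + 0.18·2 + 0.21·3 + 0.04·4 + 0.11·2 + 0.17·3 = 2.97 bits/symbol.

2.97 bits/symbol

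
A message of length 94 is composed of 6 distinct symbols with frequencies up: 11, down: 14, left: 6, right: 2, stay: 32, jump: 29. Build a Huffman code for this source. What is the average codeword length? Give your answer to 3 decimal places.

2.287 bits/symbol

Probabilities are the counts divided by 94.
Repeatedly combine the two least-probable nodes; the expected code length is the sum of the merged weights.
merge 1/47 + 3/47 → 4/47
merge 4/47 + 11/94 → 19/94
merge 7/47 + 19/94 → 33/94
merge 29/94 + 16/47 → 61/94
merge 33/94 + 61/94 → 1
L = 4/47 + 19/94 + 33/94 + 61/94 + 1 = 215/94 ≈ 2.287 bits/symbol.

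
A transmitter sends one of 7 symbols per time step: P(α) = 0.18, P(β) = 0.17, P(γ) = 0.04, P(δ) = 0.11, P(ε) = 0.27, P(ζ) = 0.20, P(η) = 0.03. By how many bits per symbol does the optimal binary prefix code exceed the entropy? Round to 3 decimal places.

0.058 bits

Entropy H = −Σ p log₂ p ≈ 2.5421 bits.
Huffman merges: 3/100+1/25→7/100; 7/100+11/100→9/50; 17/100+9/50→7/20; 9/50+1/5→19/50; 27/100+7/20→31/50; 19/50+31/50→1. L = 13/5 ≈ 2.6000.
L − H = 2.6000 − 2.5421 = 0.058 bits.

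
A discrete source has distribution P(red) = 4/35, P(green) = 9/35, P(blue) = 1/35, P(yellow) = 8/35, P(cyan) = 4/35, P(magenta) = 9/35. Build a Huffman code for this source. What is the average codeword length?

2.4 bits/symbol

Repeatedly combine the two least-probable nodes; the expected code length is the sum of the merged weights.
merge 1/35 + 4/35 → 1/7
merge 4/35 + 1/7 → 9/35
merge 8/35 + 9/35 → 17/35
merge 9/35 + 9/35 → 18/35
merge 17/35 + 18/35 → 1
L = 1/7 + 9/35 + 17/35 + 18/35 + 1 = 12/5 = 2.4 bits/symbol.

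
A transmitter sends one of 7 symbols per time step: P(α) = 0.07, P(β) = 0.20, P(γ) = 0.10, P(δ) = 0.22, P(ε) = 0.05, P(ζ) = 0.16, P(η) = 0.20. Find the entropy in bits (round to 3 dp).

2.649 bits

H = −Σ pᵢ log₂ pᵢ.
−0.07·log₂(0.07) = 0.2686
−0.20·log₂(0.20) = 0.4644
−0.10·log₂(0.10) = 0.3322
−0.22·log₂(0.22) = 0.4806
−0.05·log₂(0.05) = 0.2161
−0.16·log₂(0.16) = 0.4230
−0.20·log₂(0.20) = 0.4644
Sum ≈ 2.6492 → 2.649 bits.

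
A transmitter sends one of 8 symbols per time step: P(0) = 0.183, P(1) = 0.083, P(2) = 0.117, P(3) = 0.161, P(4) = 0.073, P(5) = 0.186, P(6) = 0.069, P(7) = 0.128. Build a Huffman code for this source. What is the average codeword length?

2.956 bits/symbol

Repeatedly combine the two least-probable nodes; the expected code length is the sum of the merged weights.
merge 69/1000 + 73/1000 → 71/500
merge 83/1000 + 117/1000 → 1/5
merge 16/125 + 71/500 → 27/100
merge 161/1000 + 183/1000 → 43/125
merge 93/500 + 1/5 → 193/500
merge 27/100 + 43/125 → 307/500
merge 193/500 + 307/500 → 1
L = 71/500 + 1/5 + 27/100 + 43/125 + 193/500 + 307/500 + 1 = 739/250 = 2.956 bits/symbol.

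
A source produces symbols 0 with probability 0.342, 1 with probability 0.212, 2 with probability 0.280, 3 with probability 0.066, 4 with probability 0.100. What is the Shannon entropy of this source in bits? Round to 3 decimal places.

H = −Σ pᵢ log₂ pᵢ.
−0.342·log₂(0.342) = 0.5294
−0.212·log₂(0.212) = 0.4744
−0.280·log₂(0.280) = 0.5142
−0.066·log₂(0.066) = 0.2588
−0.100·log₂(0.100) = 0.3322
Sum ≈ 2.1090 → 2.109 bits.

2.109 bits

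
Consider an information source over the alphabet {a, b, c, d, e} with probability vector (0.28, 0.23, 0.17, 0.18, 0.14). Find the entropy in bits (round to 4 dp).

2.2789 bits

H = −Σ pᵢ log₂ pᵢ.
−0.28·log₂(0.28) = 0.5142
−0.23·log₂(0.23) = 0.4877
−0.17·log₂(0.17) = 0.4346
−0.18·log₂(0.18) = 0.4453
−0.14·log₂(0.14) = 0.3971
Sum ≈ 2.2789 → 2.2789 bits.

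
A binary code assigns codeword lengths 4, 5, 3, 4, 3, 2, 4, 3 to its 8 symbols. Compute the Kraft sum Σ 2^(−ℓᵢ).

0.84375

With common denominator 2^5 = 32: Σ 2^(−ℓᵢ) = 2/32 + 1/32 + 4/32 + 2/32 + 4/32 + 8/32 + 2/32 + 4/32 = 27/32 = 0.84375.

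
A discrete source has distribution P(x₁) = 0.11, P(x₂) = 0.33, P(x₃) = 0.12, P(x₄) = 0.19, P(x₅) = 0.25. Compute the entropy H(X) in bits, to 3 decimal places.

H = −Σ pᵢ log₂ pᵢ.
−0.11·log₂(0.11) = 0.3503
−0.33·log₂(0.33) = 0.5278
−0.12·log₂(0.12) = 0.3671
−0.19·log₂(0.19) = 0.4552
−0.25·log₂(0.25) = 0.5000
Sum ≈ 2.2004 → 2.200 bits.

2.200 bits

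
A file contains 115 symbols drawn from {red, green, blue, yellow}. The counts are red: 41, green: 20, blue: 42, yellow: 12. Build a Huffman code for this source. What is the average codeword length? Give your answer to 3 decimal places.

1.913 bits/symbol

Probabilities are the counts divided by 115.
Repeatedly combine the two least-probable nodes; the expected code length is the sum of the merged weights.
merge 12/115 + 4/23 → 32/115
merge 32/115 + 41/115 → 73/115
merge 42/115 + 73/115 → 1
L = 32/115 + 73/115 + 1 = 44/23 ≈ 1.913 bits/symbol.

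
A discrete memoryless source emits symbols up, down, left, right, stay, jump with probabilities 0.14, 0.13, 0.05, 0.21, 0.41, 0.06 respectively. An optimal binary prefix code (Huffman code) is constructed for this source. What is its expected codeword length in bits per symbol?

Repeatedly combine the two least-probable nodes; the expected code length is the sum of the merged weights.
merge 1/20 + 3/50 → 11/100
merge 11/100 + 13/100 → 6/25
merge 7/50 + 21/100 → 7/20
merge 6/25 + 7/20 → 59/100
merge 41/100 + 59/100 → 1
L = 11/100 + 6/25 + 7/20 + 59/100 + 1 = 229/100 = 2.29 bits/symbol.

2.29 bits/symbol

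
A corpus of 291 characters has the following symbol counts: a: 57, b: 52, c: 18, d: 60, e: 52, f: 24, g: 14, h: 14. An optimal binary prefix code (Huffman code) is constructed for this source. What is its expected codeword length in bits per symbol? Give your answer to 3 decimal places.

Probabilities are the counts divided by 291.
Repeatedly combine the two least-probable nodes; the expected code length is the sum of the merged weights.
merge 14/291 + 14/291 → 28/291
merge 6/97 + 8/97 → 14/97
merge 28/291 + 14/97 → 70/291
merge 52/291 + 52/291 → 104/291
merge 19/97 + 20/97 → 39/97
merge 70/291 + 104/291 → 58/97
merge 39/97 + 58/97 → 1
L = 28/291 + 14/97 + 70/291 + 104/291 + 39/97 + 58/97 + 1 = 826/291 ≈ 2.838 bits/symbol.

2.838 bits/symbol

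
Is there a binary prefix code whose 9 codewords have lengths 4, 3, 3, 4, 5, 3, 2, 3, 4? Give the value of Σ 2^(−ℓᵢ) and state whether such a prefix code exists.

With common denominator 2^5 = 32: Σ 2^(−ℓᵢ) = 2/32 + 4/32 + 4/32 + 2/32 + 1/32 + 4/32 + 8/32 + 4/32 + 2/32 = 31/32 = 0.96875.
Kraft's inequality requires Σ ≤ 1; here Σ = 0.96875 ≤ 1, so such a prefix code exists.

0.96875; yes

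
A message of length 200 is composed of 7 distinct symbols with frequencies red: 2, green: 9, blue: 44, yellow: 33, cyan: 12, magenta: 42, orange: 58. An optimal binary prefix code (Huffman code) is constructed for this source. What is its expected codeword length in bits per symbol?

2.45 bits/symbol

Probabilities are the counts divided by 200.
Repeatedly combine the two least-probable nodes; the expected code length is the sum of the merged weights.
merge 1/100 + 9/200 → 11/200
merge 11/200 + 3/50 → 23/200
merge 23/200 + 33/200 → 7/25
merge 21/100 + 11/50 → 43/100
merge 7/25 + 29/100 → 57/100
merge 43/100 + 57/100 → 1
L = 11/200 + 23/200 + 7/25 + 43/100 + 57/100 + 1 = 49/20 = 2.45 bits/symbol.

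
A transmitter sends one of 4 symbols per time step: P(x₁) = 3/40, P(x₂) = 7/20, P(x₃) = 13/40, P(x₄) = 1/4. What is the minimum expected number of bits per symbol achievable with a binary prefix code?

1.975 bits/symbol

Repeatedly combine the two least-probable nodes; the expected code length is the sum of the merged weights.
merge 3/40 + 1/4 → 13/40
merge 13/40 + 13/40 → 13/20
merge 7/20 + 13/20 → 1
L = 13/40 + 13/20 + 1 = 79/40 = 1.975 bits/symbol.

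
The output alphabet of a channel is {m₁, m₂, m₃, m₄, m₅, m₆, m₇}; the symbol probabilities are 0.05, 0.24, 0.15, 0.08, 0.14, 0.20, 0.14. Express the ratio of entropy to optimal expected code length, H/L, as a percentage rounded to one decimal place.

Entropy H = −Σ p log₂ p ≈ 2.6709 bits.
Huffman merges: 1/20+2/25→13/100; 13/100+7/50→27/100; 7/50+3/20→29/100; 1/5+6/25→11/25; 27/100+29/100→14/25; 11/25+14/25→1. L = 269/100 ≈ 2.6900.
Efficiency = H/L = 2.6709/2.6900 = 99.3%.

99.3%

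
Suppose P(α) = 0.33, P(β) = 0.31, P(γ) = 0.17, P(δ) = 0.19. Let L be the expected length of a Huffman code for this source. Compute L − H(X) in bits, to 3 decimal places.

Entropy H = −Σ p log₂ p ≈ 1.9414 bits.
Huffman merges: 17/100+19/100→9/25; 31/100+33/100→16/25; 9/25+16/25→1. L = 2 ≈ 2.0000.
L − H = 2.0000 − 1.9414 = 0.059 bits.

0.059 bits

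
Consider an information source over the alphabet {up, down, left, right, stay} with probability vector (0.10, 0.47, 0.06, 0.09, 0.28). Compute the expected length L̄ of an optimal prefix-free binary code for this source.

1.93 bits/symbol

Repeatedly combine the two least-probable nodes; the expected code length is the sum of the merged weights.
merge 3/50 + 9/100 → 3/20
merge 1/10 + 3/20 → 1/4
merge 1/4 + 7/25 → 53/100
merge 47/100 + 53/100 → 1
L = 3/20 + 1/4 + 53/100 + 1 = 193/100 = 1.93 bits/symbol.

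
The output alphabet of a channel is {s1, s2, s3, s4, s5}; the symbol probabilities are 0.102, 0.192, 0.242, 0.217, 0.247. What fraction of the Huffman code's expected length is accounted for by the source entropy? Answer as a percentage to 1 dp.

98.7%

Entropy H = −Σ p log₂ p ≈ 2.2650 bits.
Huffman merges: 51/500+24/125→147/500; 217/1000+121/500→459/1000; 247/1000+147/500→541/1000; 459/1000+541/1000→1. L = 1147/500 ≈ 2.2940.
Efficiency = H/L = 2.2650/2.2940 = 98.7%.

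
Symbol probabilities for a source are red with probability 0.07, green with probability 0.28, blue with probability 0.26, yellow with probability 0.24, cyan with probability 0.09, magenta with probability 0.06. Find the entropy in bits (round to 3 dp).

2.338 bits

H = −Σ pᵢ log₂ pᵢ.
−0.07·log₂(0.07) = 0.2686
−0.28·log₂(0.28) = 0.5142
−0.26·log₂(0.26) = 0.5053
−0.24·log₂(0.24) = 0.4941
−0.09·log₂(0.09) = 0.3127
−0.06·log₂(0.06) = 0.2435
Sum ≈ 2.3384 → 2.338 bits.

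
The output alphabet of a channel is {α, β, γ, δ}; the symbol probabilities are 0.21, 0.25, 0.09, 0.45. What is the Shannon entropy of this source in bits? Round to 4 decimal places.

H = −Σ pᵢ log₂ pᵢ.
−0.21·log₂(0.21) = 0.4728
−0.25·log₂(0.25) = 0.5000
−0.09·log₂(0.09) = 0.3127
−0.45·log₂(0.45) = 0.5184
Sum ≈ 1.8039 → 1.8039 bits.

1.8039 bits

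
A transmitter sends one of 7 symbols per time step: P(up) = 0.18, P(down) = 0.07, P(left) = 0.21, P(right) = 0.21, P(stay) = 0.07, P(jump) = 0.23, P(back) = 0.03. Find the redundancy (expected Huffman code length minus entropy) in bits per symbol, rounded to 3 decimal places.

0.053 bits

Entropy H = −Σ p log₂ p ≈ 2.5675 bits.
Huffman merges: 3/100+7/100→1/10; 7/100+1/10→17/100; 17/100+9/50→7/20; 21/100+21/100→21/50; 23/100+7/20→29/50; 21/50+29/50→1. L = 131/50 ≈ 2.6200.
L − H = 2.6200 − 2.5675 = 0.053 bits.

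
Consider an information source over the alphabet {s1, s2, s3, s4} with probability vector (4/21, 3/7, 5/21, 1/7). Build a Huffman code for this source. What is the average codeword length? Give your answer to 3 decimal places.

Repeatedly combine the two least-probable nodes; the expected code length is the sum of the merged weights.
merge 1/7 + 4/21 → 1/3
merge 5/21 + 1/3 → 4/7
merge 3/7 + 4/7 → 1
L = 1/3 + 4/7 + 1 = 40/21 ≈ 1.905 bits/symbol.

1.905 bits/symbol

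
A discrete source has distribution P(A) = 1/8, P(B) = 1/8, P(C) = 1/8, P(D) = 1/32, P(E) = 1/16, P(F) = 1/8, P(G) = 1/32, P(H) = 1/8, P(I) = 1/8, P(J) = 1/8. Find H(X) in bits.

3.1875 bits

Each probability is a power of 1/2, so log₂(1/p) is an integer.
H = Σ p·log₂(1/p) = 1/8·3 + 1/8·3 + 1/8·3 + 1/32·5 + 1/16·4 + 1/8·3 + 1/32·5 + 1/8·3 + 1/8·3 + 1/8·3 = 3.1875 bits.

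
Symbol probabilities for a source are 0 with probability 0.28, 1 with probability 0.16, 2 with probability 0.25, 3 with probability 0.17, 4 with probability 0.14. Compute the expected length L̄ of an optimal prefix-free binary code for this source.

2.3 bits/symbol

Repeatedly combine the two least-probable nodes; the expected code length is the sum of the merged weights.
merge 7/50 + 4/25 → 3/10
merge 17/100 + 1/4 → 21/50
merge 7/25 + 3/10 → 29/50
merge 21/50 + 29/50 → 1
L = 3/10 + 21/50 + 29/50 + 1 = 23/10 = 2.3 bits/symbol.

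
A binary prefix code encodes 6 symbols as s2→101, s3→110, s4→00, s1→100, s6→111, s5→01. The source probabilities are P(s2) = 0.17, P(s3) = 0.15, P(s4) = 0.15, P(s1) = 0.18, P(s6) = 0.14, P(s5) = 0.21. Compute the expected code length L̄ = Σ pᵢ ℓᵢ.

L̄ = Σ pᵢ·ℓᵢ = 0.17·3 + 0.15·3 + 0.15·2 + 0.18·3 + 0.14·3 + 0.21·2 = 2.64 bits/symbol.

2.64 bits/symbol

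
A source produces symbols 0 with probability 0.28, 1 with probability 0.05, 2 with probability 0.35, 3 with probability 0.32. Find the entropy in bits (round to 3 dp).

H = −Σ pᵢ log₂ pᵢ.
−0.28·log₂(0.28) = 0.5142
−0.05·log₂(0.05) = 0.2161
−0.35·log₂(0.35) = 0.5301
−0.32·log₂(0.32) = 0.5260
Sum ≈ 1.7865 → 1.786 bits.

1.786 bits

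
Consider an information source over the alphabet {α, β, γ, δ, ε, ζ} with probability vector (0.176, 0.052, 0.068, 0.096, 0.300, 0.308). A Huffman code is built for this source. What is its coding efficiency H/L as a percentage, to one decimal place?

98.3%

Entropy H = −Σ p log₂ p ≈ 2.2956 bits.
Huffman merges: 13/250+17/250→3/25; 12/125+3/25→27/125; 22/125+27/125→49/125; 3/10+77/250→76/125; 49/125+76/125→1. L = 292/125 ≈ 2.3360.
Efficiency = H/L = 2.2956/2.3360 = 98.3%.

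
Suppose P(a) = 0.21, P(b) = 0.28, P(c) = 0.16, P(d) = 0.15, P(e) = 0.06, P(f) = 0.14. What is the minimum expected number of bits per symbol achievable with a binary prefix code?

Repeatedly combine the two least-probable nodes; the expected code length is the sum of the merged weights.
merge 3/50 + 7/50 → 1/5
merge 3/20 + 4/25 → 31/100
merge 1/5 + 21/100 → 41/100
merge 7/25 + 31/100 → 59/100
merge 41/100 + 59/100 → 1
L = 1/5 + 31/100 + 41/100 + 59/100 + 1 = 251/100 = 2.51 bits/symbol.

2.51 bits/symbol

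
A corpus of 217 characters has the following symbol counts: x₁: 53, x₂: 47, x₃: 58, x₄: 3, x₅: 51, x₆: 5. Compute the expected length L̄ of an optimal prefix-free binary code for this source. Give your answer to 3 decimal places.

Probabilities are the counts divided by 217.
Repeatedly combine the two least-probable nodes; the expected code length is the sum of the merged weights.
merge 3/217 + 5/217 → 8/217
merge 8/217 + 47/217 → 55/217
merge 51/217 + 53/217 → 104/217
merge 55/217 + 58/217 → 113/217
merge 104/217 + 113/217 → 1
L = 8/217 + 55/217 + 104/217 + 113/217 + 1 = 71/31 ≈ 2.290 bits/symbol.

2.290 bits/symbol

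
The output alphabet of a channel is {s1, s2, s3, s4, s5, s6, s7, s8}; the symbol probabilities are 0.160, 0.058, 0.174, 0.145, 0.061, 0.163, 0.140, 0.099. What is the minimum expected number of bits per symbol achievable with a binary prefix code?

Repeatedly combine the two least-probable nodes; the expected code length is the sum of the merged weights.
merge 29/500 + 61/1000 → 119/1000
merge 99/1000 + 119/1000 → 109/500
merge 7/50 + 29/200 → 57/200
merge 4/25 + 163/1000 → 323/1000
merge 87/500 + 109/500 → 49/125
merge 57/200 + 323/1000 → 76/125
merge 49/125 + 76/125 → 1
L = 119/1000 + 109/500 + 57/200 + 323/1000 + 49/125 + 76/125 + 1 = 589/200 = 2.945 bits/symbol.

2.945 bits/symbol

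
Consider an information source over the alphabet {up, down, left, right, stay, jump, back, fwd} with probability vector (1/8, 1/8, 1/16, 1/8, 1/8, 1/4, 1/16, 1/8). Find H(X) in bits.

Each probability is a power of 1/2, so log₂(1/p) is an integer.
H = Σ p·log₂(1/p) = 1/8·3 + 1/8·3 + 1/16·4 + 1/8·3 + 1/8·3 + 1/4·2 + 1/16·4 + 1/8·3 = 2.875 bits.

2.875 bits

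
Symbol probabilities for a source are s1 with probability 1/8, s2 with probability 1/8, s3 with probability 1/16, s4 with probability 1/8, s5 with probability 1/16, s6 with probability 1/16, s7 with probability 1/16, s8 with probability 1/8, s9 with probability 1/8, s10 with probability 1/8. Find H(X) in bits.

Each probability is a power of 1/2, so log₂(1/p) is an integer.
H = Σ p·log₂(1/p) = 1/8·3 + 1/8·3 + 1/16·4 + 1/8·3 + 1/16·4 + 1/16·4 + 1/16·4 + 1/8·3 + 1/8·3 + 1/8·3 = 3.25 bits.

3.25 bits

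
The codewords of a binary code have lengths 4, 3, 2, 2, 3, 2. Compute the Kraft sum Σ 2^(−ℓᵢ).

1.0625

With common denominator 2^4 = 16: Σ 2^(−ℓᵢ) = 1/16 + 2/16 + 4/16 + 4/16 + 2/16 + 4/16 = 17/16 = 1.0625.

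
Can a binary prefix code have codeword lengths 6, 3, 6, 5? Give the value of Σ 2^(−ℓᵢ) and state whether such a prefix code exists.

0.1875; yes

With common denominator 2^6 = 64: Σ 2^(−ℓᵢ) = 1/64 + 8/64 + 1/64 + 2/64 = 12/64 = 0.1875.
Kraft's inequality requires Σ ≤ 1; here Σ = 0.1875 ≤ 1, so such a prefix code exists.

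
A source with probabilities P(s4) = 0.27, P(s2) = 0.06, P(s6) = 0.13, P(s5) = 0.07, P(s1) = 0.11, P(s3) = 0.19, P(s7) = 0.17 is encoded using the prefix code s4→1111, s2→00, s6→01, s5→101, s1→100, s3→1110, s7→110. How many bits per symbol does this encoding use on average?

L̄ = Σ pᵢ·ℓᵢ = 0.27·4 + 0.06·2 + 0.13·2 + 0.07·3 + 0.11·3 + 0.19·4 + 0.17·3 = 3.27 bits/symbol.

3.27 bits/symbol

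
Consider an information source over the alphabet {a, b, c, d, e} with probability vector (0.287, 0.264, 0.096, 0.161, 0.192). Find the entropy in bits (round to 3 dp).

H = −Σ pᵢ log₂ pᵢ.
−0.287·log₂(0.287) = 0.5169
−0.264·log₂(0.264) = 0.5072
−0.096·log₂(0.096) = 0.3246
−0.161·log₂(0.161) = 0.4242
−0.192·log₂(0.192) = 0.4571
Sum ≈ 2.2300 → 2.230 bits.

2.230 bits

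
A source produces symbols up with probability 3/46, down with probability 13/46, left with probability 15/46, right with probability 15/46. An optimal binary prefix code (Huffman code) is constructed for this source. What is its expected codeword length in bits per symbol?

Repeatedly combine the two least-probable nodes; the expected code length is the sum of the merged weights.
merge 3/46 + 13/46 → 8/23
merge 15/46 + 15/46 → 15/23
merge 8/23 + 15/23 → 1
L = 8/23 + 15/23 + 1 = 2 bits/symbol.

2 bits/symbol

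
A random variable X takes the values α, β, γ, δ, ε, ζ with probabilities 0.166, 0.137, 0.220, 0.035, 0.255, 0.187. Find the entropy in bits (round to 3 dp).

H = −Σ pᵢ log₂ pᵢ.
−0.166·log₂(0.166) = 0.4301
−0.137·log₂(0.137) = 0.3929
−0.220·log₂(0.220) = 0.4806
−0.035·log₂(0.035) = 0.1693
−0.255·log₂(0.255) = 0.5027
−0.187·log₂(0.187) = 0.4523
Sum ≈ 2.4278 → 2.428 bits.

2.428 bits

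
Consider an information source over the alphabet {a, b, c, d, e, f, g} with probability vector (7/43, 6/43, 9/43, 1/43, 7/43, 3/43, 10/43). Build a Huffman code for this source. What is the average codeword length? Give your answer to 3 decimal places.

Repeatedly combine the two least-probable nodes; the expected code length is the sum of the merged weights.
merge 1/43 + 3/43 → 4/43
merge 4/43 + 6/43 → 10/43
merge 7/43 + 7/43 → 14/43
merge 9/43 + 10/43 → 19/43
merge 10/43 + 14/43 → 24/43
merge 19/43 + 24/43 → 1
L = 4/43 + 10/43 + 14/43 + 19/43 + 24/43 + 1 = 114/43 ≈ 2.651 bits/symbol.

2.651 bits/symbol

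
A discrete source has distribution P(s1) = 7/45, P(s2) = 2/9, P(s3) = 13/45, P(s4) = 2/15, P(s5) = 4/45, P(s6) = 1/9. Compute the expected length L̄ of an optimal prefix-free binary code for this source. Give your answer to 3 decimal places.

2.489 bits/symbol

Repeatedly combine the two least-probable nodes; the expected code length is the sum of the merged weights.
merge 4/45 + 1/9 → 1/5
merge 2/15 + 7/45 → 13/45
merge 1/5 + 2/9 → 19/45
merge 13/45 + 13/45 → 26/45
merge 19/45 + 26/45 → 1
L = 1/5 + 13/45 + 19/45 + 26/45 + 1 = 112/45 ≈ 2.489 bits/symbol.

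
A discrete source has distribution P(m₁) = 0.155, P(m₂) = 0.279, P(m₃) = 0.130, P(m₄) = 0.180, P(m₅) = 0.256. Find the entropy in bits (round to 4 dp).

H = −Σ pᵢ log₂ pᵢ.
−0.155·log₂(0.155) = 0.4169
−0.279·log₂(0.279) = 0.5138
−0.130·log₂(0.130) = 0.3826
−0.180·log₂(0.180) = 0.4453
−0.256·log₂(0.256) = 0.5032
Sum ≈ 2.2619 → 2.2619 bits.

2.2619 bits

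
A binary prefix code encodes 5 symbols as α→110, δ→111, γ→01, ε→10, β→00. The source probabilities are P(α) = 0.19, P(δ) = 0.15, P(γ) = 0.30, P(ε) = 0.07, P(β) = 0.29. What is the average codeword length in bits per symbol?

L̄ = Σ pᵢ·ℓᵢ = 0.19·3 + 0.15·3 + 0.30·2 + 0.07·2 + 0.29·2 = 2.34 bits/symbol.

2.34 bits/symbol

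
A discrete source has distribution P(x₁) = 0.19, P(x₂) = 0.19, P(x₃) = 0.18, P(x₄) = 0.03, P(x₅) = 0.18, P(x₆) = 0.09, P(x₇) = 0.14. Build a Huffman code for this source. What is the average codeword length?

Repeatedly combine the two least-probable nodes; the expected code length is the sum of the merged weights.
merge 3/100 + 9/100 → 3/25
merge 3/25 + 7/50 → 13/50
merge 9/50 + 9/50 → 9/25
merge 19/100 + 19/100 → 19/50
merge 13/50 + 9/25 → 31/50
merge 19/50 + 31/50 → 1
L = 3/25 + 13/50 + 9/25 + 19/50 + 31/50 + 1 = 137/50 = 2.74 bits/symbol.

2.74 bits/symbol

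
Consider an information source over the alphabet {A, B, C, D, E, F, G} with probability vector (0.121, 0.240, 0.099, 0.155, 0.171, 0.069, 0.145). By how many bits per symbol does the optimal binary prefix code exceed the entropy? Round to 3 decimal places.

0.041 bits

Entropy H = −Σ p log₂ p ≈ 2.7158 bits.
Huffman merges: 69/1000+99/1000→21/125; 121/1000+29/200→133/500; 31/200+21/125→323/1000; 171/1000+6/25→411/1000; 133/500+323/1000→589/1000; 411/1000+589/1000→1. L = 2757/1000 ≈ 2.7570.
L − H = 2.7570 − 2.7158 = 0.041 bits.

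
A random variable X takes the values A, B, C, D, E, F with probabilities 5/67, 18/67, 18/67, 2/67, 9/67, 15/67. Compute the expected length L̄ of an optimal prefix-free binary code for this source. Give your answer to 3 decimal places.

2.343 bits/symbol

Repeatedly combine the two least-probable nodes; the expected code length is the sum of the merged weights.
merge 2/67 + 5/67 → 7/67
merge 7/67 + 9/67 → 16/67
merge 15/67 + 16/67 → 31/67
merge 18/67 + 18/67 → 36/67
merge 31/67 + 36/67 → 1
L = 7/67 + 16/67 + 31/67 + 36/67 + 1 = 157/67 ≈ 2.343 bits/symbol.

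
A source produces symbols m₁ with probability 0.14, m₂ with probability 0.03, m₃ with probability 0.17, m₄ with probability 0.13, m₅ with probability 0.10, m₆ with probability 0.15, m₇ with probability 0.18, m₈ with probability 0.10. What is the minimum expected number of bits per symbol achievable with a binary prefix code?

Repeatedly combine the two least-probable nodes; the expected code length is the sum of the merged weights.
merge 3/100 + 1/10 → 13/100
merge 1/10 + 13/100 → 23/100
merge 13/100 + 7/50 → 27/100
merge 3/20 + 17/100 → 8/25
merge 9/50 + 23/100 → 41/100
merge 27/100 + 8/25 → 59/100
merge 41/100 + 59/100 → 1
L = 13/100 + 23/100 + 27/100 + 8/25 + 41/100 + 59/100 + 1 = 59/20 = 2.95 bits/symbol.

2.95 bits/symbol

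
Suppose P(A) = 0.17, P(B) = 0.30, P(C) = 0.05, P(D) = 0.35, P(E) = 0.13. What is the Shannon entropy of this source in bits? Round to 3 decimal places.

2.085 bits

H = −Σ pᵢ log₂ pᵢ.
−0.17·log₂(0.17) = 0.4346
−0.30·log₂(0.30) = 0.5211
−0.05·log₂(0.05) = 0.2161
−0.35·log₂(0.35) = 0.5301
−0.13·log₂(0.13) = 0.3826
Sum ≈ 2.0845 → 2.085 bits.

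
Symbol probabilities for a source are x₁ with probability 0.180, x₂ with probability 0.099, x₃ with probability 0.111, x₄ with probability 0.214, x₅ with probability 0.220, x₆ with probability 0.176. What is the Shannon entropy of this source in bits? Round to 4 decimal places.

H = −Σ pᵢ log₂ pᵢ.
−0.180·log₂(0.180) = 0.4453
−0.099·log₂(0.099) = 0.3303
−0.111·log₂(0.111) = 0.3520
−0.214·log₂(0.214) = 0.4760
−0.220·log₂(0.220) = 0.4806
−0.176·log₂(0.176) = 0.4411
Sum ≈ 2.5253 → 2.5253 bits.

2.5253 bits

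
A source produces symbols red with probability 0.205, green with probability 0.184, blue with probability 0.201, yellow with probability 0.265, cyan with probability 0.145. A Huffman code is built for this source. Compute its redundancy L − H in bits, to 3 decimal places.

0.034 bits

Entropy H = −Σ p log₂ p ≈ 2.2950 bits.
Huffman merges: 29/200+23/125→329/1000; 201/1000+41/200→203/500; 53/200+329/1000→297/500; 203/500+297/500→1. L = 2329/1000 ≈ 2.3290.
L − H = 2.3290 − 2.2950 = 0.034 bits.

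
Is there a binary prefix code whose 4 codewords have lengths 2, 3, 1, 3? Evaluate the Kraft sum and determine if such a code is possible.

1; yes

With common denominator 2^3 = 8: Σ 2^(−ℓᵢ) = 2/8 + 1/8 + 4/8 + 1/8 = 8/8 = 1.
Kraft's inequality requires Σ ≤ 1; here Σ = 1 ≤ 1, so such a prefix code exists.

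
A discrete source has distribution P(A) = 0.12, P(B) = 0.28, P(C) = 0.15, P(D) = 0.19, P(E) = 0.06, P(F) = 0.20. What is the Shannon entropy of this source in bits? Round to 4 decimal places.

H = −Σ pᵢ log₂ pᵢ.
−0.12·log₂(0.12) = 0.3671
−0.28·log₂(0.28) = 0.5142
−0.15·log₂(0.15) = 0.4105
−0.19·log₂(0.19) = 0.4552
−0.06·log₂(0.06) = 0.2435
−0.20·log₂(0.20) = 0.4644
Sum ≈ 2.4550 → 2.4550 bits.

2.4550 bits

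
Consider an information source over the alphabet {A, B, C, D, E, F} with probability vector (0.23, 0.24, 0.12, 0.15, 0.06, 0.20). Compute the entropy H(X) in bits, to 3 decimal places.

2.467 bits

H = −Σ pᵢ log₂ pᵢ.
−0.23·log₂(0.23) = 0.4877
−0.24·log₂(0.24) = 0.4941
−0.12·log₂(0.12) = 0.3671
−0.15·log₂(0.15) = 0.4105
−0.06·log₂(0.06) = 0.2435
−0.20·log₂(0.20) = 0.4644
Sum ≈ 2.4673 → 2.467 bits.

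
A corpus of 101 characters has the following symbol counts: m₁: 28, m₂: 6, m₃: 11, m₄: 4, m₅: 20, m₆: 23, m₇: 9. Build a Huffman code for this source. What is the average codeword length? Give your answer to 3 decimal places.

2.584 bits/symbol

Probabilities are the counts divided by 101.
Repeatedly combine the two least-probable nodes; the expected code length is the sum of the merged weights.
merge 4/101 + 6/101 → 10/101
merge 9/101 + 10/101 → 19/101
merge 11/101 + 19/101 → 30/101
merge 20/101 + 23/101 → 43/101
merge 28/101 + 30/101 → 58/101
merge 43/101 + 58/101 → 1
L = 10/101 + 19/101 + 30/101 + 43/101 + 58/101 + 1 = 261/101 ≈ 2.584 bits/symbol.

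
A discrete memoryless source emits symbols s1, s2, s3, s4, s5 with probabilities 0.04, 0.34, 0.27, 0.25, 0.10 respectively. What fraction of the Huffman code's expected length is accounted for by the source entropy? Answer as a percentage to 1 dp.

96.1%

Entropy H = −Σ p log₂ p ≈ 2.0571 bits.
Huffman merges: 1/25+1/10→7/50; 7/50+1/4→39/100; 27/100+17/50→61/100; 39/100+61/100→1. L = 107/50 ≈ 2.1400.
Efficiency = H/L = 2.0571/2.1400 = 96.1%.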